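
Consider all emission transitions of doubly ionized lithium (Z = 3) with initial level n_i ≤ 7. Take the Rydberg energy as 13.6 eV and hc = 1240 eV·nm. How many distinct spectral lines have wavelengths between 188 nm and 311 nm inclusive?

3

Enumerate all n_i → n_f pairs with 1 ≤ n_f < n_i ≤ 7 and compute λ = 1240 / [13.6·9·(1/n_f² − 1/n_i²)].
Lines falling in [188, 311] nm: 4→3 (208.4 nm), 7→4 (240.7 nm), 6→4 (291.8 nm).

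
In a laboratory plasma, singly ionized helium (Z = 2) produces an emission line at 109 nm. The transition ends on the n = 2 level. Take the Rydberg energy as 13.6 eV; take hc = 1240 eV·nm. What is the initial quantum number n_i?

The photon energy is ΔE = hc/λ = 1240 / 109 = 11.38 eV.
With Z = 2, ΔE = 54.40 × (1/n_f² − 1/n_i²), so 1/n_f² − 1/n_i² = 0.2091.
With n_f = 2: 1/n_i² = 1/4 − 0.2091 = 0.04088, so n_i ≈ 4.95.

n_i = 5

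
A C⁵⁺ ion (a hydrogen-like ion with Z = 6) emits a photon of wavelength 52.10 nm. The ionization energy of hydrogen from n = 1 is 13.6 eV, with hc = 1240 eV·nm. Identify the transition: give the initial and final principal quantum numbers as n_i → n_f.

The photon energy is ΔE = hc/λ = 1240 / 52.10 = 23.80 eV.
With Z = 6, ΔE = 489.6 × (1/n_f² − 1/n_i²), so 1/n_f² − 1/n_i² = 0.04861.
Trying n_f = 3 gives 1/n_i² = 0.06250, i.e. n_i ≈ 4; this pair matches.

n_i = 4, n_f = 3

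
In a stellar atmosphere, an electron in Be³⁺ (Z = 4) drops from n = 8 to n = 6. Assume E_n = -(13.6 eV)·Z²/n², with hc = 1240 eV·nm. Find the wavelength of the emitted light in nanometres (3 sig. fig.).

469 nm

For Z = 4 the level energies scale as Z², so the effective Rydberg energy is 13.6 × 16 = 217.6 eV.
ΔE = 217.6 × (1/6² − 1/8²) = 217.6 × 0.01215 = 2.644 eV.
λ = hc/ΔE = 1240 / 2.644 = 469 nm.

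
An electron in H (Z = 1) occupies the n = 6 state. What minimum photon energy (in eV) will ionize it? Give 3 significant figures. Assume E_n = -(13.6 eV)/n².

0.378 eV

E_6 = −13.60/36 = −0.378 eV, so ionization (to E = 0) requires 0.378 eV.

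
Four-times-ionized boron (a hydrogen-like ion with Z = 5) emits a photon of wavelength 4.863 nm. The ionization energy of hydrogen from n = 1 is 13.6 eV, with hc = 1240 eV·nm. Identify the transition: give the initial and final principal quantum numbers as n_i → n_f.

The photon energy is ΔE = hc/λ = 1240 / 4.863 = 255.0 eV.
With Z = 5, ΔE = 340.0 × (1/n_f² − 1/n_i²), so 1/n_f² − 1/n_i² = 0.7500.
Trying n_f = 1 gives 1/n_i² = 0.2500, i.e. n_i ≈ 2; this pair matches.

n_i = 2, n_f = 1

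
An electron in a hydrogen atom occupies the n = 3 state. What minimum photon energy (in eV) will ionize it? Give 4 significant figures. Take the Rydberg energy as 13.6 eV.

E_3 = −13.60/9 = −1.511 eV, so ionization (to E = 0) requires 1.511 eV.

1.511 eV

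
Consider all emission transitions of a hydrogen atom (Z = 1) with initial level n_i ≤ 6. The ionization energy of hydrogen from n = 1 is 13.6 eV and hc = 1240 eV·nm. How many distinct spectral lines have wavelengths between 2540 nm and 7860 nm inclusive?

Enumerate all n_i → n_f pairs with 1 ≤ n_f < n_i ≤ 6 and compute λ = 1240 / [13.6·1·(1/n_f² − 1/n_i²)].
Lines falling in [2540, 7860] nm: 6→4 (2626 nm), 5→4 (4052 nm), 6→5 (7460 nm).

3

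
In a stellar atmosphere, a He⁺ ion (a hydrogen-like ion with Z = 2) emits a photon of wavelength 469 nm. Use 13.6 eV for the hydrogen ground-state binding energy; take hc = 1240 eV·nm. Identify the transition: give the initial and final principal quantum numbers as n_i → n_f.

The photon energy is ΔE = hc/λ = 1240 / 469 = 2.644 eV.
With Z = 2, ΔE = 54.40 × (1/n_f² − 1/n_i²), so 1/n_f² − 1/n_i² = 0.04860.
Trying n_f = 3 gives 1/n_i² = 0.06251, i.e. n_i ≈ 4; this pair matches.

n_i = 4, n_f = 3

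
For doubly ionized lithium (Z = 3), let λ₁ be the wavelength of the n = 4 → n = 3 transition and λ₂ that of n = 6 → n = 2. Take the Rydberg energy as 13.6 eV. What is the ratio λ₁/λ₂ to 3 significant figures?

λ ∝ 1/ΔE ∝ 1/(1/n_f² − 1/n_i²), and the Z² and hc factors cancel in the ratio.
λ₁/λ₂ = (1/2² − 1/6²)/(1/3² − 1/4²) = 0.2222/0.04861 = 4.57.

4.57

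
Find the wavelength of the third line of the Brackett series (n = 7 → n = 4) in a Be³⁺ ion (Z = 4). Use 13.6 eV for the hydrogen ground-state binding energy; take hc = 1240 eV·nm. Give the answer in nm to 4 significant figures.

The Brackett series terminates on n_f = 4; the third line has n_i = 4+3 = 7.
ΔE = 217.6 × (1/4² − 1/7²) = 9.159 eV.
λ = 1240 / 9.159 = 135.4 nm.

135.4 nm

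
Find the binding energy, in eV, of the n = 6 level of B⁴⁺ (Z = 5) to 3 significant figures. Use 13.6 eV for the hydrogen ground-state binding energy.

E_n = −13.6 Z²/n² = −340.0/n² eV for Z = 5.
E_6 = −340.0/36 = −9.44 eV, so ionization (to E = 0) requires 9.44 eV.

9.44 eV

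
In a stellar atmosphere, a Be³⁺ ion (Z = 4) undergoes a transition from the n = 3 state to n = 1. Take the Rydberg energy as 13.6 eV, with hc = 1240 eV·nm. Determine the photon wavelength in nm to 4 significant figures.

6.411 nm

For Z = 4 the level energies scale as Z², so the effective Rydberg energy is 13.6 × 16 = 217.6 eV.
ΔE = 217.6 × (1/1² − 1/3²) = 217.6 × 0.8889 = 193.4 eV.
λ = hc/ΔE = 1240 / 193.4 = 6.411 nm.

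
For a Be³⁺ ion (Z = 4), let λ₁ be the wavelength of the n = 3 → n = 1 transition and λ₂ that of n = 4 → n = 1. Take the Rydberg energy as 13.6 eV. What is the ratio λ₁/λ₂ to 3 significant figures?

λ ∝ 1/ΔE ∝ 1/(1/n_f² − 1/n_i²), and the Z² and hc factors cancel in the ratio.
λ₁/λ₂ = (1/1² − 1/4²)/(1/1² − 1/3²) = 0.9375/0.8889 = 1.05.

1.05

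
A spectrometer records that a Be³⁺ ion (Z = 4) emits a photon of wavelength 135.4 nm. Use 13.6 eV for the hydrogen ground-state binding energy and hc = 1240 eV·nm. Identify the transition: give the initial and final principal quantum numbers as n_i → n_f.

The photon energy is ΔE = hc/λ = 1240 / 135.4 = 9.158 eV.
With Z = 4, ΔE = 217.6 × (1/n_f² − 1/n_i²), so 1/n_f² − 1/n_i² = 0.04209.
Trying n_f = 4 gives 1/n_i² = 0.02041, i.e. n_i ≈ 7; this pair matches.

n_i = 7, n_f = 4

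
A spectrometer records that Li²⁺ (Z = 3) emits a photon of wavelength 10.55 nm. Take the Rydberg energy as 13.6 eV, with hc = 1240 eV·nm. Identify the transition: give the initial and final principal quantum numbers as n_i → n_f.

n_i = 5, n_f = 1

The photon energy is ΔE = hc/λ = 1240 / 10.55 = 117.5 eV.
With Z = 3, ΔE = 122.4 × (1/n_f² − 1/n_i²), so 1/n_f² − 1/n_i² = 0.9603.
Trying n_f = 1 gives 1/n_i² = 0.03974, i.e. n_i ≈ 5; this pair matches.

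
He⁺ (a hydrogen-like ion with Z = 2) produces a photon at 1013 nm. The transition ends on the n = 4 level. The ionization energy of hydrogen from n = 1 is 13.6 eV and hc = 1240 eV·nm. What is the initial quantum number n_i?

The photon energy is ΔE = hc/λ = 1240 / 1013 = 1.224 eV.
With Z = 2, ΔE = 54.40 × (1/n_f² − 1/n_i²), so 1/n_f² − 1/n_i² = 0.02250.
With n_f = 4: 1/n_i² = 1/16 − 0.02250 = 0.04000, so n_i ≈ 5.00.

n_i = 5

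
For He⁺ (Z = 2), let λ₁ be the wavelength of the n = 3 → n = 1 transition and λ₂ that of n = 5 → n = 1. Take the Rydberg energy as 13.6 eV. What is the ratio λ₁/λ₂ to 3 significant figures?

1.08

λ ∝ 1/ΔE ∝ 1/(1/n_f² − 1/n_i²), and the Z² and hc factors cancel in the ratio.
λ₁/λ₂ = (1/1² − 1/5²)/(1/1² − 1/3²) = 0.9600/0.8889 = 1.08.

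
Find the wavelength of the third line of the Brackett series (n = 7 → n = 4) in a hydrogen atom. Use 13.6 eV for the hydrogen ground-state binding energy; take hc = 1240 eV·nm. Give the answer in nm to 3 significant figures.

2170 nm

The Brackett series terminates on n_f = 4; the third line has n_i = 4+3 = 7.
ΔE = 13.60 × (1/4² − 1/7²) = 0.5724 eV.
λ = 1240 / 0.5724 = 2170 nm.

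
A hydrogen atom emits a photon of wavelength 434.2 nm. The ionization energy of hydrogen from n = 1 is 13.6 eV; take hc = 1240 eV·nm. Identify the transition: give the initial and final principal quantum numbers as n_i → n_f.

The photon energy is ΔE = hc/λ = 1240 / 434.2 = 2.856 eV.
With Z = 1, ΔE = 13.60 × (1/n_f² − 1/n_i²), so 1/n_f² − 1/n_i² = 0.2100.
Trying n_f = 2 gives 1/n_i² = 0.04001, i.e. n_i ≈ 5; this pair matches.

n_i = 5, n_f = 2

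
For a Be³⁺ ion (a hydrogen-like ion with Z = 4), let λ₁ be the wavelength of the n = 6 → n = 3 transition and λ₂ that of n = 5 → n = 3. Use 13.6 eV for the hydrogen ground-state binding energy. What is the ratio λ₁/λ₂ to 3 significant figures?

0.853

λ ∝ 1/ΔE ∝ 1/(1/n_f² − 1/n_i²), and the Z² and hc factors cancel in the ratio.
λ₁/λ₂ = (1/3² − 1/5²)/(1/3² − 1/6²) = 0.07111/0.08333 = 0.853.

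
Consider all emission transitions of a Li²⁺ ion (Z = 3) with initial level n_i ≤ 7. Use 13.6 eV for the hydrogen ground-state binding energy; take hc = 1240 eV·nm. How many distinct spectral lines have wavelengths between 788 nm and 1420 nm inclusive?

Enumerate all n_i → n_f pairs with 1 ≤ n_f < n_i ≤ 7 and compute λ = 1240 / [13.6·9·(1/n_f² − 1/n_i²)].
Lines falling in [788, 1420] nm: 6→5 (828.9 nm), 7→6 (1375 nm).

2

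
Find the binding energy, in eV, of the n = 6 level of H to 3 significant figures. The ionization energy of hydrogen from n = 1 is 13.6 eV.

0.378 eV

E_6 = −13.60/36 = −0.378 eV, so ionization (to E = 0) requires 0.378 eV.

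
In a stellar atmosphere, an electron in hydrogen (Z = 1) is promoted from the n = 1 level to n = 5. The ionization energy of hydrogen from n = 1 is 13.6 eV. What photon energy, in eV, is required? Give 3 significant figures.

E_5 = −13.60/25 = −0.5440 eV and E_1 = −13.60/1 = −13.60 eV.
The photon energy is |E_5 − E_1| = 13.1 eV.

13.1 eV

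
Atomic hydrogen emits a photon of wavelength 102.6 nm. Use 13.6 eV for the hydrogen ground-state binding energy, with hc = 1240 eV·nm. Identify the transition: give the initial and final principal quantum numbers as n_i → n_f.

The photon energy is ΔE = hc/λ = 1240 / 102.6 = 12.09 eV.
With Z = 1, ΔE = 13.60 × (1/n_f² − 1/n_i²), so 1/n_f² − 1/n_i² = 0.8887.
Trying n_f = 1 gives 1/n_i² = 0.1113, i.e. n_i ≈ 3; this pair matches.

n_i = 3, n_f = 1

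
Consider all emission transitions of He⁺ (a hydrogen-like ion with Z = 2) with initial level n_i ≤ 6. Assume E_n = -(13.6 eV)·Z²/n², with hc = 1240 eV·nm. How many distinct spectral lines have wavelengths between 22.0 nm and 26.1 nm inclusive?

4

Enumerate all n_i → n_f pairs with 1 ≤ n_f < n_i ≤ 6 and compute λ = 1240 / [13.6·4·(1/n_f² − 1/n_i²)].
Lines falling in [22.0, 26.1] nm: 6→1 (23.45 nm), 5→1 (23.74 nm), 4→1 (24.31 nm), 3→1 (25.64 nm).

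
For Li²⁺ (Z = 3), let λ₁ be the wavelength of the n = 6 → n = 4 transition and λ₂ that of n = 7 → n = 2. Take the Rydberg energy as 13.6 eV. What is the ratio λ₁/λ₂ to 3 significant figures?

λ ∝ 1/ΔE ∝ 1/(1/n_f² − 1/n_i²), and the Z² and hc factors cancel in the ratio.
λ₁/λ₂ = (1/2² − 1/7²)/(1/4² − 1/6²) = 0.2296/0.03472 = 6.61.

6.61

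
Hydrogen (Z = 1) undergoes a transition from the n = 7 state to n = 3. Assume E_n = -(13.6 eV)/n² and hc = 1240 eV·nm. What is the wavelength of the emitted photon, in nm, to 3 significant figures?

ΔE = 13.60 × (1/3² − 1/7²) = 13.60 × 0.09070 = 1.234 eV.
λ = hc/ΔE = 1240 / 1.234 = 1010 nm.
This line belongs to the Paschen series.

1010 nm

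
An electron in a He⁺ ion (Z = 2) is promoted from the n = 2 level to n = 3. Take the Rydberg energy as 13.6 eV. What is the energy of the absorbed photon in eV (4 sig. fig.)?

7.556 eV

The Bohr energies scale as Z², so for Z = 2: E_n = −54.40/n² eV.
E_3 = −54.40/9 = −6.044 eV and E_2 = −54.40/4 = −13.60 eV.
The photon energy is |E_3 − E_2| = 7.556 eV.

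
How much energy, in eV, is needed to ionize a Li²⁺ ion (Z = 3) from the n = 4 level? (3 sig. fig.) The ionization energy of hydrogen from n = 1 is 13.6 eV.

E_n = −13.6 Z²/n² = −122.4/n² eV for Z = 3.
E_4 = −122.4/16 = −7.65 eV, so ionization (to E = 0) requires 7.65 eV.

7.65 eV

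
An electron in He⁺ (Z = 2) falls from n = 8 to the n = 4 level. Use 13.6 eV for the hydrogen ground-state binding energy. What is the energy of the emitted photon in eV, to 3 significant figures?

2.55 eV

The Bohr energies scale as Z², so for Z = 2: E_n = −54.40/n² eV.
E_8 = −54.40/64 = −0.8500 eV and E_4 = −54.40/16 = −3.400 eV.
The photon energy is |E_8 − E_4| = 2.55 eV.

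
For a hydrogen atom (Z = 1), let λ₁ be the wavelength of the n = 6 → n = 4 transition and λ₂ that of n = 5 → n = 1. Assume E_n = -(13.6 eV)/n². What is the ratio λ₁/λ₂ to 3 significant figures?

λ ∝ 1/ΔE ∝ 1/(1/n_f² − 1/n_i²), and the Z² and hc factors cancel in the ratio.
λ₁/λ₂ = (1/1² − 1/5²)/(1/4² − 1/6²) = 0.9600/0.03472 = 27.6.

27.6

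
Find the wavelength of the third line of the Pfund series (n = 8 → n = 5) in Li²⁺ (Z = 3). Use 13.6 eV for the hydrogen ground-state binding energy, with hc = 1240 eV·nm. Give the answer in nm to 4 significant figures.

415.6 nm

The Pfund series terminates on n_f = 5; the third line has n_i = 5+3 = 8.
ΔE = 122.4 × (1/5² − 1/8²) = 2.984 eV.
λ = 1240 / 2.984 = 415.6 nm.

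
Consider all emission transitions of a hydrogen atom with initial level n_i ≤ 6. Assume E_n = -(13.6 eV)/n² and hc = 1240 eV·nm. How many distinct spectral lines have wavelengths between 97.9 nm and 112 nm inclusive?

Enumerate all n_i → n_f pairs with 1 ≤ n_f < n_i ≤ 6 and compute λ = 1240 / [13.6·1·(1/n_f² − 1/n_i²)].
Lines falling in [97.9, 112] nm: 3→1 (102.6 nm).

1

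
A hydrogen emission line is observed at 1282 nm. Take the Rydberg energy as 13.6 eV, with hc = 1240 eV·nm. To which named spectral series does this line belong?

Paschen

ΔE = 1240/1282 = 0.9672 eV.
This matches 13.6 × (1/3² − 1/5²), so n_f = 3: the Paschen series.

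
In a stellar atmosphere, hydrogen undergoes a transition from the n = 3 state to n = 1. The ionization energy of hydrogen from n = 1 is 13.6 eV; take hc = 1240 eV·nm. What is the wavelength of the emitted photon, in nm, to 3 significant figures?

103 nm

ΔE = 13.60 × (1/1² − 1/3²) = 13.60 × 0.8889 = 12.09 eV.
λ = hc/ΔE = 1240 / 12.09 = 103 nm.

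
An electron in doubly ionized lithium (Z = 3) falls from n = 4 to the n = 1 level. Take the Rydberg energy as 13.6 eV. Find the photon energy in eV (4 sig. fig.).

114.8 eV

The Bohr energies scale as Z², so for Z = 3: E_n = −122.4/n² eV.
E_4 = −122.4/16 = −7.650 eV and E_1 = −122.4/1 = −122.4 eV.
The photon energy is |E_4 − E_1| = 114.8 eV.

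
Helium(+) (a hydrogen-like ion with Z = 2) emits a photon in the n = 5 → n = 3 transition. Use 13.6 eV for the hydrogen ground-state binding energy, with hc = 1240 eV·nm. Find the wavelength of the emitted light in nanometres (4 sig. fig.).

320.5 nm

For Z = 2 the level energies scale as Z², so the effective Rydberg energy is 13.6 × 4 = 54.40 eV.
ΔE = 54.40 × (1/3² − 1/5²) = 54.40 × 0.07111 = 3.868 eV.
λ = hc/ΔE = 1240 / 3.868 = 320.5 nm.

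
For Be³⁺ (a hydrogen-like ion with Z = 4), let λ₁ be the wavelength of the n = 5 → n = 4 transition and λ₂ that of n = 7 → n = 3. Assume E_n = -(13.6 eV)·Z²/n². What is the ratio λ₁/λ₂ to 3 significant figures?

λ ∝ 1/ΔE ∝ 1/(1/n_f² − 1/n_i²), and the Z² and hc factors cancel in the ratio.
λ₁/λ₂ = (1/3² − 1/7²)/(1/4² − 1/5²) = 0.09070/0.02250 = 4.03.

4.03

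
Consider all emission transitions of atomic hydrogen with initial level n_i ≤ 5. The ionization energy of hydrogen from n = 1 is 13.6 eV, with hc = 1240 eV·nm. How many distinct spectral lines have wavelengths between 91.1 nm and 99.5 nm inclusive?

2

Enumerate all n_i → n_f pairs with 1 ≤ n_f < n_i ≤ 5 and compute λ = 1240 / [13.6·1·(1/n_f² − 1/n_i²)].
Lines falling in [91.1, 99.5] nm: 5→1 (94.98 nm), 4→1 (97.25 nm).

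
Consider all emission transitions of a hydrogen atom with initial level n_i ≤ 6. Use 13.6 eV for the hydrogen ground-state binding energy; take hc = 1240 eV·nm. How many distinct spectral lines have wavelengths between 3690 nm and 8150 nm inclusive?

Enumerate all n_i → n_f pairs with 1 ≤ n_f < n_i ≤ 6 and compute λ = 1240 / [13.6·1·(1/n_f² − 1/n_i²)].
Lines falling in [3690, 8150] nm: 5→4 (4052 nm), 6→5 (7460 nm).

2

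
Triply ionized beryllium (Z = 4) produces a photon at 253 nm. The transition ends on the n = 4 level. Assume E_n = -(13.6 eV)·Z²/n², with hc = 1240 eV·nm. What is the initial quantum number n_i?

n_i = 5

The photon energy is ΔE = hc/λ = 1240 / 253 = 4.901 eV.
With Z = 4, ΔE = 217.6 × (1/n_f² − 1/n_i²), so 1/n_f² − 1/n_i² = 0.02252.
With n_f = 4: 1/n_i² = 1/16 − 0.02252 = 0.03998, so n_i ≈ 5.00.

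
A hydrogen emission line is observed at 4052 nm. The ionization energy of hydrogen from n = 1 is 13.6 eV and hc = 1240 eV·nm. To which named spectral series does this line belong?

Brackett

ΔE = 1240/4052 = 0.3060 eV.
This matches 13.6 × (1/4² − 1/5²), so n_f = 4: the Brackett series.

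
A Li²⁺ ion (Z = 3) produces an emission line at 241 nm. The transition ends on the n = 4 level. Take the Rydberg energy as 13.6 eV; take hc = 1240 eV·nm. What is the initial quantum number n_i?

The photon energy is ΔE = hc/λ = 1240 / 241 = 5.145 eV.
With Z = 3, ΔE = 122.4 × (1/n_f² − 1/n_i²), so 1/n_f² − 1/n_i² = 0.04204.
With n_f = 4: 1/n_i² = 1/16 − 0.04204 = 0.02046, so n_i ≈ 6.99.

n_i = 7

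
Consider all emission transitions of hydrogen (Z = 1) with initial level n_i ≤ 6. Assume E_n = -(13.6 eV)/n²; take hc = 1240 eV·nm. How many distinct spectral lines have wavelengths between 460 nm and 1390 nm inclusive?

4

Enumerate all n_i → n_f pairs with 1 ≤ n_f < n_i ≤ 6 and compute λ = 1240 / [13.6·1·(1/n_f² − 1/n_i²)].
Lines falling in [460, 1390] nm: 4→2 (486.3 nm), 3→2 (656.5 nm), 6→3 (1094 nm), 5→3 (1282 nm).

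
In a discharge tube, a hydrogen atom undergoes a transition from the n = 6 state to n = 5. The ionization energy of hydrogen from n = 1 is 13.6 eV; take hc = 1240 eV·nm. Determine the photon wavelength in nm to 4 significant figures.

ΔE = 13.60 × (1/5² − 1/6²) = 13.60 × 0.01222 = 0.1662 eV.
λ = hc/ΔE = 1240 / 0.1662 = 7460 nm.
This line belongs to the Pfund series.

7460 nm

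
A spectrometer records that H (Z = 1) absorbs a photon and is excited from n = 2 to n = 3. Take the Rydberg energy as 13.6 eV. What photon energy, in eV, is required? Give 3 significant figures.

E_3 = −13.60/9 = −1.511 eV and E_2 = −13.60/4 = −3.400 eV.
The photon energy is |E_3 − E_2| = 1.89 eV.

1.89 eV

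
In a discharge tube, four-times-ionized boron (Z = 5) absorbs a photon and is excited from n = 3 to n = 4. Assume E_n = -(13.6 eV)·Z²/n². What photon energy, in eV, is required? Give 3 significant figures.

The Bohr energies scale as Z², so for Z = 5: E_n = −340.0/n² eV.
E_4 = −340.0/16 = −21.25 eV and E_3 = −340.0/9 = −37.78 eV.
The photon energy is |E_4 − E_3| = 16.5 eV.

16.5 eV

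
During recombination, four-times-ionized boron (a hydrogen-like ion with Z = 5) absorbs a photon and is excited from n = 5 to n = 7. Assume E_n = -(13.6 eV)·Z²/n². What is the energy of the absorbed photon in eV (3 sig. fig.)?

6.66 eV

The Bohr energies scale as Z², so for Z = 5: E_n = −340.0/n² eV.
E_7 = −340.0/49 = −6.939 eV and E_5 = −340.0/25 = −13.60 eV.
The photon energy is |E_7 − E_5| = 6.66 eV.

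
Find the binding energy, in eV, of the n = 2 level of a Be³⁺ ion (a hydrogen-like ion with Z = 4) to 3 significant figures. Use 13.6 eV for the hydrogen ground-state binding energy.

54.4 eV

E_n = −13.6 Z²/n² = −217.6/n² eV for Z = 4.
E_2 = −217.6/4 = −54.4 eV, so ionization (to E = 0) requires 54.4 eV.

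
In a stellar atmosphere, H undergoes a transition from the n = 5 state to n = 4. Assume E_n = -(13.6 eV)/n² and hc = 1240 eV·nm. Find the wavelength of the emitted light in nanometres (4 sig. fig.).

4052 nm

ΔE = 13.60 × (1/4² − 1/5²) = 13.60 × 0.02250 = 0.3060 eV.
λ = hc/ΔE = 1240 / 0.3060 = 4052 nm.
This line belongs to the Brackett series.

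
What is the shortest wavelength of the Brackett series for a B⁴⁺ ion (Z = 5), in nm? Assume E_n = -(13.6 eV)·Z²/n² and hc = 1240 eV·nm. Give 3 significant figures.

The Brackett series has lower level n_f = 4; the series limit corresponds to n_i → ∞.
ΔE_max = 13.6 × 25 / 4² = 21.25 eV.
λ_min = 1240 / 21.25 = 58.4 nm.

58.4 nm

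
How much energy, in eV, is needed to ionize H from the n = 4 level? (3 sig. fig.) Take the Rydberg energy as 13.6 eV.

E_4 = −13.60/16 = −0.850 eV, so ionization (to E = 0) requires 0.850 eV.

0.850 eV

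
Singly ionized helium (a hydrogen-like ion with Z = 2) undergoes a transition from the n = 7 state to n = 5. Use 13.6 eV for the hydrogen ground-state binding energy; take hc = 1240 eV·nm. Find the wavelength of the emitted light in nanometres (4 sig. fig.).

1163 nm

For Z = 2 the level energies scale as Z², so the effective Rydberg energy is 13.6 × 4 = 54.40 eV.
ΔE = 54.40 × (1/5² − 1/7²) = 54.40 × 0.01959 = 1.066 eV.
λ = hc/ΔE = 1240 / 1.066 = 1163 nm.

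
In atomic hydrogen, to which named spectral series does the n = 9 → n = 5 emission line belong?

Pfund

The series is set by the lower level: n_f = 5 is the Pfund series.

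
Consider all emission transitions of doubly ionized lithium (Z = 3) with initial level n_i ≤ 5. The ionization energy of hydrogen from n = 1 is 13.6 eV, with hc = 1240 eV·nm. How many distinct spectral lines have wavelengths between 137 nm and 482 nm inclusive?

3

Enumerate all n_i → n_f pairs with 1 ≤ n_f < n_i ≤ 5 and compute λ = 1240 / [13.6·9·(1/n_f² − 1/n_i²)].
Lines falling in [137, 482] nm: 5→3 (142.5 nm), 4→3 (208.4 nm), 5→4 (450.3 nm).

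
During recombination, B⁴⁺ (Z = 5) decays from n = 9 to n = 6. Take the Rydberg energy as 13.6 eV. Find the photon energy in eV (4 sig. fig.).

5.247 eV

The Bohr energies scale as Z², so for Z = 5: E_n = −340.0/n² eV.
E_9 = −340.0/81 = −4.198 eV and E_6 = −340.0/36 = −9.444 eV.
The photon energy is |E_9 − E_6| = 5.247 eV.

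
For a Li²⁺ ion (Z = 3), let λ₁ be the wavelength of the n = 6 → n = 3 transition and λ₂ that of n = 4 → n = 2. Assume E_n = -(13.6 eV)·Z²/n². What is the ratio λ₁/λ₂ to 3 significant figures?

2.25

λ ∝ 1/ΔE ∝ 1/(1/n_f² − 1/n_i²), and the Z² and hc factors cancel in the ratio.
λ₁/λ₂ = (1/2² − 1/4²)/(1/3² − 1/6²) = 0.1875/0.08333 = 2.25.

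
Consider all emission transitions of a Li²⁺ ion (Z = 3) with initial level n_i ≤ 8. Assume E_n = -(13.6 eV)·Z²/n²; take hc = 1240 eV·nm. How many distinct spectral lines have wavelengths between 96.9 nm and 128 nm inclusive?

3

Enumerate all n_i → n_f pairs with 1 ≤ n_f < n_i ≤ 8 and compute λ = 1240 / [13.6·9·(1/n_f² − 1/n_i²)].
Lines falling in [96.9, 128] nm: 8→3 (106.1 nm), 7→3 (111.7 nm), 6→3 (121.6 nm).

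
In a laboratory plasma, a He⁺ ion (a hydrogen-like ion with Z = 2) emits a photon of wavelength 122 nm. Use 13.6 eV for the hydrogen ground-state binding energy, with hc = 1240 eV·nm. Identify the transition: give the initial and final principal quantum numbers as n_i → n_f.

The photon energy is ΔE = hc/λ = 1240 / 122 = 10.16 eV.
With Z = 2, ΔE = 54.40 × (1/n_f² − 1/n_i²), so 1/n_f² − 1/n_i² = 0.1868.
Trying n_f = 2 gives 1/n_i² = 0.06316, i.e. n_i ≈ 4; this pair matches.

n_i = 4, n_f = 2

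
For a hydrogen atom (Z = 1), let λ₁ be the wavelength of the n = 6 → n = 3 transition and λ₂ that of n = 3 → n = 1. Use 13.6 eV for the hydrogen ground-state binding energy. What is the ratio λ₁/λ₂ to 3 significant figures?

10.7

λ ∝ 1/ΔE ∝ 1/(1/n_f² − 1/n_i²), and the Z² and hc factors cancel in the ratio.
λ₁/λ₂ = (1/1² − 1/3²)/(1/3² − 1/6²) = 0.8889/0.08333 = 10.7.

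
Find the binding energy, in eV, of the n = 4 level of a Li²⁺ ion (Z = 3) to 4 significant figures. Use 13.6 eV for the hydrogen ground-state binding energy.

E_n = −13.6 Z²/n² = −122.4/n² eV for Z = 3.
E_4 = −122.4/16 = −7.650 eV, so ionization (to E = 0) requires 7.650 eV.

7.650 eV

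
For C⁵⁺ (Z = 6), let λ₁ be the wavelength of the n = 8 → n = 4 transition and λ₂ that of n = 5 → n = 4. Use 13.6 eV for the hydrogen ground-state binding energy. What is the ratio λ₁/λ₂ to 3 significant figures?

λ ∝ 1/ΔE ∝ 1/(1/n_f² − 1/n_i²), and the Z² and hc factors cancel in the ratio.
λ₁/λ₂ = (1/4² − 1/5²)/(1/4² − 1/8²) = 0.02250/0.04688 = 0.480.

0.480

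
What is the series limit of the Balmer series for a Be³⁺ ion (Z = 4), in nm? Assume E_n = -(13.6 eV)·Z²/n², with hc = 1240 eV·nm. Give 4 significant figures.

The Balmer series has lower level n_f = 2; the series limit corresponds to n_i → ∞.
ΔE_max = 13.6 × 16 / 2² = 54.40 eV.
λ_min = 1240 / 54.40 = 22.79 nm.

22.79 nm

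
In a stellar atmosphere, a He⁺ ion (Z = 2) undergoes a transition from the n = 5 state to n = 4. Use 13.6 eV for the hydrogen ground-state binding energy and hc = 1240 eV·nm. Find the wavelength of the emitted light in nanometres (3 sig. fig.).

For Z = 2 the level energies scale as Z², so the effective Rydberg energy is 13.6 × 4 = 54.40 eV.
ΔE = 54.40 × (1/4² − 1/5²) = 54.40 × 0.02250 = 1.224 eV.
λ = hc/ΔE = 1240 / 1.224 = 1010 nm.

1010 nm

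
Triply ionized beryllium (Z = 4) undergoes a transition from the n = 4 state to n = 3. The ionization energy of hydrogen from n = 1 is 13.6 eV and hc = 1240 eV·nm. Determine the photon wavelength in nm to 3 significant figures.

117 nm

For Z = 4 the level energies scale as Z², so the effective Rydberg energy is 13.6 × 16 = 217.6 eV.
ΔE = 217.6 × (1/3² − 1/4²) = 217.6 × 0.04861 = 10.58 eV.
λ = hc/ΔE = 1240 / 10.58 = 117 nm.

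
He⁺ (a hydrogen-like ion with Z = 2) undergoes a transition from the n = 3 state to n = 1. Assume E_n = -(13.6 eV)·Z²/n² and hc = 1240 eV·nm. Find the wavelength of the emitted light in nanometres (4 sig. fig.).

For Z = 2 the level energies scale as Z², so the effective Rydberg energy is 13.6 × 4 = 54.40 eV.
ΔE = 54.40 × (1/1² − 1/3²) = 54.40 × 0.8889 = 48.36 eV.
λ = hc/ΔE = 1240 / 48.36 = 25.64 nm.

25.64 nm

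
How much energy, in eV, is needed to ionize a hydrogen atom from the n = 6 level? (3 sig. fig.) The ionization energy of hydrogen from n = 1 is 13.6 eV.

E_6 = −13.60/36 = −0.378 eV, so ionization (to E = 0) requires 0.378 eV.

0.378 eV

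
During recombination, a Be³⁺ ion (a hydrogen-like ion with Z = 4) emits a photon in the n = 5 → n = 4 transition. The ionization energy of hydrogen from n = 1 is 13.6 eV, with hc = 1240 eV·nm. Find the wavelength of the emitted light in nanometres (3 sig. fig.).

For Z = 4 the level energies scale as Z², so the effective Rydberg energy is 13.6 × 16 = 217.6 eV.
ΔE = 217.6 × (1/4² − 1/5²) = 217.6 × 0.02250 = 4.896 eV.
λ = hc/ΔE = 1240 / 4.896 = 253 nm.

253 nm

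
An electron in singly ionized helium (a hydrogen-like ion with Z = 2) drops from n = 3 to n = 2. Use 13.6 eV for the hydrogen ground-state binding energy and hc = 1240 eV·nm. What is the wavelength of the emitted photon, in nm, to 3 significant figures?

164 nm

For Z = 2 the level energies scale as Z², so the effective Rydberg energy is 13.6 × 4 = 54.40 eV.
ΔE = 54.40 × (1/2² − 1/3²) = 54.40 × 0.1389 = 7.556 eV.
λ = hc/ΔE = 1240 / 7.556 = 164 nm.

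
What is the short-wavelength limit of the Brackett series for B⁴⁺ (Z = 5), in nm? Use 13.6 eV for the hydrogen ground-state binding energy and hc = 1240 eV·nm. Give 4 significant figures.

58.35 nm

The Brackett series has lower level n_f = 4; the series limit corresponds to n_i → ∞.
ΔE_max = 13.6 × 25 / 4² = 21.25 eV.
λ_min = 1240 / 21.25 = 58.35 nm.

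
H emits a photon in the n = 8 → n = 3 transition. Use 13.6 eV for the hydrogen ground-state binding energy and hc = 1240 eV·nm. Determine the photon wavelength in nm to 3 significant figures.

955 nm

ΔE = 13.60 × (1/3² − 1/8²) = 13.60 × 0.09549 = 1.299 eV.
λ = hc/ΔE = 1240 / 1.299 = 955 nm.
This line belongs to the Paschen series.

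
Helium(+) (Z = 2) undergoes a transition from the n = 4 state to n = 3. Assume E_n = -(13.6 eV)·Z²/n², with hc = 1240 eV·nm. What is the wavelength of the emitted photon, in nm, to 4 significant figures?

For Z = 2 the level energies scale as Z², so the effective Rydberg energy is 13.6 × 4 = 54.40 eV.
ΔE = 54.40 × (1/3² − 1/4²) = 54.40 × 0.04861 = 2.644 eV.
λ = hc/ΔE = 1240 / 2.644 = 468.9 nm.

468.9 nm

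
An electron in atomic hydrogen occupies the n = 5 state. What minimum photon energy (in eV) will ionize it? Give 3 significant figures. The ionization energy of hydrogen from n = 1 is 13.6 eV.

0.544 eV

E_5 = −13.60/25 = −0.544 eV, so ionization (to E = 0) requires 0.544 eV.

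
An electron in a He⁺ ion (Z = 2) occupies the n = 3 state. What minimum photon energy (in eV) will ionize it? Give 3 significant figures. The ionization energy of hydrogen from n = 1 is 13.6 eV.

6.04 eV

E_n = −13.6 Z²/n² = −54.40/n² eV for Z = 2.
E_3 = −54.40/9 = −6.04 eV, so ionization (to E = 0) requires 6.04 eV.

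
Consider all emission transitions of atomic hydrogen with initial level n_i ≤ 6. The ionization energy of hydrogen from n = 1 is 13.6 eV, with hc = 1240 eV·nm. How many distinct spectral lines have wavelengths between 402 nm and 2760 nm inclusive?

8

Enumerate all n_i → n_f pairs with 1 ≤ n_f < n_i ≤ 6 and compute λ = 1240 / [13.6·1·(1/n_f² − 1/n_i²)].
Lines falling in [402, 2760] nm: 6→2 (410.3 nm), 5→2 (434.2 nm), 4→2 (486.3 nm), 3→2 (656.5 nm), 6→3 (1094 nm), 5→3 (1282 nm), 4→3 (1876 nm), 6→4 (2626 nm).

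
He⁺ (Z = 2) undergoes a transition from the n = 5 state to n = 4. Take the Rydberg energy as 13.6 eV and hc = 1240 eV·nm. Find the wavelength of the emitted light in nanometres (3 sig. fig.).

For Z = 2 the level energies scale as Z², so the effective Rydberg energy is 13.6 × 4 = 54.40 eV.
ΔE = 54.40 × (1/4² − 1/5²) = 54.40 × 0.02250 = 1.224 eV.
λ = hc/ΔE = 1240 / 1.224 = 1010 nm.

1010 nm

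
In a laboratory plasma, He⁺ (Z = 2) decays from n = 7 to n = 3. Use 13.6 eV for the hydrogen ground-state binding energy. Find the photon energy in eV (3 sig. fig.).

The Bohr energies scale as Z², so for Z = 2: E_n = −54.40/n² eV.
E_7 = −54.40/49 = −1.110 eV and E_3 = −54.40/9 = −6.044 eV.
The photon energy is |E_7 − E_3| = 4.93 eV.

4.93 eV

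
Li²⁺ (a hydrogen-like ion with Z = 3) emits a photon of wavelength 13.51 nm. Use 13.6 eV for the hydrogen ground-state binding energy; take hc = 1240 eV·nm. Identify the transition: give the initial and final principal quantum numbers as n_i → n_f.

The photon energy is ΔE = hc/λ = 1240 / 13.51 = 91.78 eV.
With Z = 3, ΔE = 122.4 × (1/n_f² − 1/n_i²), so 1/n_f² − 1/n_i² = 0.7499.
Trying n_f = 1 gives 1/n_i² = 0.2501, i.e. n_i ≈ 2; this pair matches.

n_i = 2, n_f = 1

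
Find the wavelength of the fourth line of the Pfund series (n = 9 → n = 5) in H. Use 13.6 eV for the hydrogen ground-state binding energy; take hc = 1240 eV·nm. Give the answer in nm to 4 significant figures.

3297 nm

The Pfund series terminates on n_f = 5; the fourth line has n_i = 5+4 = 9.
ΔE = 13.60 × (1/5² − 1/9²) = 0.3761 eV.
λ = 1240 / 0.3761 = 3297 nm.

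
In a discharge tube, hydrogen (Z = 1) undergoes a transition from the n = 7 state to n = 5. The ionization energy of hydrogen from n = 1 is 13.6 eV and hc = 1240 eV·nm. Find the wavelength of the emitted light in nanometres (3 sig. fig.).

ΔE = 13.60 × (1/5² − 1/7²) = 13.60 × 0.01959 = 0.2664 eV.
λ = hc/ΔE = 1240 / 0.2664 = 4650 nm.
This line belongs to the Pfund series.

4650 nm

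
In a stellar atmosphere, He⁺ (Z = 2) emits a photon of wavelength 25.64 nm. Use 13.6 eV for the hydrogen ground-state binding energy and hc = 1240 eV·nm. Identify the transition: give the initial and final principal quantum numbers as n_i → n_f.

The photon energy is ΔE = hc/λ = 1240 / 25.64 = 48.36 eV.
With Z = 2, ΔE = 54.40 × (1/n_f² − 1/n_i²), so 1/n_f² − 1/n_i² = 0.8890.
Trying n_f = 1 gives 1/n_i² = 0.1110, i.e. n_i ≈ 3; this pair matches.

n_i = 3, n_f = 1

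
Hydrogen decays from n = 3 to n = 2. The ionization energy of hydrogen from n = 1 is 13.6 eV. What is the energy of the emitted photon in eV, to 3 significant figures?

1.89 eV

E_3 = −13.60/9 = −1.511 eV and E_2 = −13.60/4 = −3.400 eV.
The photon energy is |E_3 − E_2| = 1.89 eV.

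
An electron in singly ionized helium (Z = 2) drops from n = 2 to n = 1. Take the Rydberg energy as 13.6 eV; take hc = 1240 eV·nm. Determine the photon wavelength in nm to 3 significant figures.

30.4 nm

For Z = 2 the level energies scale as Z², so the effective Rydberg energy is 13.6 × 4 = 54.40 eV.
ΔE = 54.40 × (1/1² − 1/2²) = 54.40 × 0.7500 = 40.80 eV.
λ = hc/ΔE = 1240 / 40.80 = 30.4 nm.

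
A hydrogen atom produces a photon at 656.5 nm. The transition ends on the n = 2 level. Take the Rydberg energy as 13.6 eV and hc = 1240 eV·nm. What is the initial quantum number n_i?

The photon energy is ΔE = hc/λ = 1240 / 656.5 = 1.889 eV.
With Z = 1, ΔE = 13.60 × (1/n_f² − 1/n_i²), so 1/n_f² − 1/n_i² = 0.1389.
With n_f = 2: 1/n_i² = 1/4 − 0.1389 = 0.1111, so n_i ≈ 3.00.

n_i = 3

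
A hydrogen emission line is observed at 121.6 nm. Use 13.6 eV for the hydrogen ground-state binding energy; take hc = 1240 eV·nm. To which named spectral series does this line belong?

Lyman

ΔE = 1240/121.6 = 10.20 eV.
This matches 13.6 × (1/1² − 1/2²), so n_f = 1: the Lyman series.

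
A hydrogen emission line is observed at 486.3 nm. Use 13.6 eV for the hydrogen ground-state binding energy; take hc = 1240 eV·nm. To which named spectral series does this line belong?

ΔE = 1240/486.3 = 2.550 eV.
This matches 13.6 × (1/2² − 1/4²), so n_f = 2: the Balmer series.

Balmer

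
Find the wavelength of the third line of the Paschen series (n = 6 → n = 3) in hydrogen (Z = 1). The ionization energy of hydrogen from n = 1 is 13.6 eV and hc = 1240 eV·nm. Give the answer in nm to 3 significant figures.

1090 nm

The Paschen series terminates on n_f = 3; the third line has n_i = 3+3 = 6.
ΔE = 13.60 × (1/3² − 1/6²) = 1.133 eV.
λ = 1240 / 1.133 = 1090 nm.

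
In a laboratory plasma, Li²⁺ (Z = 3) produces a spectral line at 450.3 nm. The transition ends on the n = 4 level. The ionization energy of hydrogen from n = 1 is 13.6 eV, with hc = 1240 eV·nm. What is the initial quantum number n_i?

The photon energy is ΔE = hc/λ = 1240 / 450.3 = 2.754 eV.
With Z = 3, ΔE = 122.4 × (1/n_f² − 1/n_i²), so 1/n_f² − 1/n_i² = 0.02250.
With n_f = 4: 1/n_i² = 1/16 − 0.02250 = 0.04000, so n_i ≈ 5.00.

n_i = 5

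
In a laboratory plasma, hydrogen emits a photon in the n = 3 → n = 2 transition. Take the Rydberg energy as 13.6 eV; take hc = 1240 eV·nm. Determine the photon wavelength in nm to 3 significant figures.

656 nm

ΔE = 13.60 × (1/2² − 1/3²) = 13.60 × 0.1389 = 1.889 eV.
λ = hc/ΔE = 1240 / 1.889 = 656 nm.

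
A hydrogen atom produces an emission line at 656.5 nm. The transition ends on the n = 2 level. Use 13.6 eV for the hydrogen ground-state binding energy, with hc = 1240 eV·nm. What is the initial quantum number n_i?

n_i = 3

The photon energy is ΔE = hc/λ = 1240 / 656.5 = 1.889 eV.
With Z = 1, ΔE = 13.60 × (1/n_f² − 1/n_i²), so 1/n_f² − 1/n_i² = 0.1389.
With n_f = 2: 1/n_i² = 1/4 − 0.1389 = 0.1111, so n_i ≈ 3.00.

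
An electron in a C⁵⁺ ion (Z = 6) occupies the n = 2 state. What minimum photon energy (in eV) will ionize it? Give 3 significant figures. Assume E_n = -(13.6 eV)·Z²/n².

122 eV

E_n = −13.6 Z²/n² = −489.6/n² eV for Z = 6.
E_2 = −489.6/4 = −122 eV, so ionization (to E = 0) requires 122 eV.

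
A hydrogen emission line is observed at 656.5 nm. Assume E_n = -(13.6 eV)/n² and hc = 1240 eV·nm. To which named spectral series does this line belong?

Balmer

ΔE = 1240/656.5 = 1.889 eV.
This matches 13.6 × (1/2² − 1/3²), so n_f = 2: the Balmer series.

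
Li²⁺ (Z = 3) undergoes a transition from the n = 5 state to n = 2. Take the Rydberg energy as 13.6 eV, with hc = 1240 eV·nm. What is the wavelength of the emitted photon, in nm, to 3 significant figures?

48.2 nm

For Z = 3 the level energies scale as Z², so the effective Rydberg energy is 13.6 × 9 = 122.4 eV.
ΔE = 122.4 × (1/2² − 1/5²) = 122.4 × 0.2100 = 25.70 eV.
λ = hc/ΔE = 1240 / 25.70 = 48.2 nm.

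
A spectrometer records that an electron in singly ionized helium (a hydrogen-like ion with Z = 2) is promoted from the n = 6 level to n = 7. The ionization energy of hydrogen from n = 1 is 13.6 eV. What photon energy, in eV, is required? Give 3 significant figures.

0.401 eV

The Bohr energies scale as Z², so for Z = 2: E_n = −54.40/n² eV.
E_7 = −54.40/49 = −1.110 eV and E_6 = −54.40/36 = −1.511 eV.
The photon energy is |E_7 − E_6| = 0.401 eV.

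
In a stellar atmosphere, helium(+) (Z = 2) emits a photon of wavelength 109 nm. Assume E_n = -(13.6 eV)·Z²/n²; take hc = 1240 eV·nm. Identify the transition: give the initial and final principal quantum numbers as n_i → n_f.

The photon energy is ΔE = hc/λ = 1240 / 109 = 11.38 eV.
With Z = 2, ΔE = 54.40 × (1/n_f² − 1/n_i²), so 1/n_f² − 1/n_i² = 0.2091.
Trying n_f = 2 gives 1/n_i² = 0.04088, i.e. n_i ≈ 5; this pair matches.

n_i = 5, n_f = 2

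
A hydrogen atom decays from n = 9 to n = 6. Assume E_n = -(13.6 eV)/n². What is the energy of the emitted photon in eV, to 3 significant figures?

0.210 eV

E_9 = −13.60/81 = −0.1679 eV and E_6 = −13.60/36 = −0.3778 eV.
The photon energy is |E_9 − E_6| = 0.210 eV.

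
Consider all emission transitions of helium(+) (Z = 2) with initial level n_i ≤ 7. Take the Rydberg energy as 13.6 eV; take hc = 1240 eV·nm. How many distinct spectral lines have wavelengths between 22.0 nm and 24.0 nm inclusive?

3

Enumerate all n_i → n_f pairs with 1 ≤ n_f < n_i ≤ 7 and compute λ = 1240 / [13.6·4·(1/n_f² − 1/n_i²)].
Lines falling in [22.0, 24.0] nm: 7→1 (23.27 nm), 6→1 (23.45 nm), 5→1 (23.74 nm).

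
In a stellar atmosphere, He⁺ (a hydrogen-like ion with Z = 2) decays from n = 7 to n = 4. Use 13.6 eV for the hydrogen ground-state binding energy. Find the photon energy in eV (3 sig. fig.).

2.29 eV

The Bohr energies scale as Z², so for Z = 2: E_n = −54.40/n² eV.
E_7 = −54.40/49 = −1.110 eV and E_4 = −54.40/16 = −3.400 eV.
The photon energy is |E_7 − E_4| = 2.29 eV.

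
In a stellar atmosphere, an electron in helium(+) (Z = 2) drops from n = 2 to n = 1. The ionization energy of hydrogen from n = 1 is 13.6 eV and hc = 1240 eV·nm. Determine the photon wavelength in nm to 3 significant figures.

30.4 nm

For Z = 2 the level energies scale as Z², so the effective Rydberg energy is 13.6 × 4 = 54.40 eV.
ΔE = 54.40 × (1/1² − 1/2²) = 54.40 × 0.7500 = 40.80 eV.
λ = hc/ΔE = 1240 / 40.80 = 30.4 nm.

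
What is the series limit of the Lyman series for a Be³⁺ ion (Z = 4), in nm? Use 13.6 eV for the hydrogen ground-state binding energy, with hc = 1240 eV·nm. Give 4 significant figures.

The Lyman series has lower level n_f = 1; the series limit corresponds to n_i → ∞.
ΔE_max = 13.6 × 16 / 1² = 217.6 eV.
λ_min = 1240 / 217.6 = 5.699 nm.

5.699 nm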